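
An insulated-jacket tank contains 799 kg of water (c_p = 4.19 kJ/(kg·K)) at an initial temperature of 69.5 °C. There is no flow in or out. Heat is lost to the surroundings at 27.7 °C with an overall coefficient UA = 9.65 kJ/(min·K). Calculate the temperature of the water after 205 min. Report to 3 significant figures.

M c_p dT/dt = −UA(T − T_amb).
dT/dt = (T_ss − T)/τ with T_ss = T_amb = 27.700 °C, τ = M c_p/UA = 799·4.19/9.65 = 346.92 min.
T approaches T_ss exponentially: T(t) = T_ss + (T₀ − T_ss) e^(−t/τ).
T(205) = 27.700 + (41.800)·0.55382 = 50.850 °C.

50.8 °C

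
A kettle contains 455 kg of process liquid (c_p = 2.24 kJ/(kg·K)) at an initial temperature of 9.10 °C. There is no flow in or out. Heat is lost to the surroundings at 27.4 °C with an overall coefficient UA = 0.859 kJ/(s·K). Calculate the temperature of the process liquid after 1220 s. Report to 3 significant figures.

20.9 °C

Lumped-capacitance energy balance: M c_p dT/dt = UA(T_amb − T).
dT/dt = (T_ss − T)/τ with T_ss = T_amb = 27.400 °C, τ = M c_p/UA = 455·2.24/0.859 = 1186.5 s.
T approaches T_ss exponentially: T(t) = T_ss + (T₀ − T_ss) e^(−t/τ).
T(1220) = 27.400 + (-18.300)·0.35764 = 20.855 °C.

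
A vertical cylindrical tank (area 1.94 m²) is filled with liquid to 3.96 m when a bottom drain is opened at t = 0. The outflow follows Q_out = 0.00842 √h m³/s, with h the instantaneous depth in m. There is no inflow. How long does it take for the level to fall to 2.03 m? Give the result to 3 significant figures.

Accumulation of liquid (constant cross-section A): A dh/dt = −0.00842 √h.
This is separable: 2 d(√h)/dt = −0.00842/A, so √h = √h₀ − (0.00842/(2A)) t.
t = 2A(√h₀ − √h)/0.00842 = 2·1.94·(√3.96 − √2.03)/0.00842
  = 3.8800 × (1.9900 − 1.4248) / 0.00842 = 260.45 s.

260 s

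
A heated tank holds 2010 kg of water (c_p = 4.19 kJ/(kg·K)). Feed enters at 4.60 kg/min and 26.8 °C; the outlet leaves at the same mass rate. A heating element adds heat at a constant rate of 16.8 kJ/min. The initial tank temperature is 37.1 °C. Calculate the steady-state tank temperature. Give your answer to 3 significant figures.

27.7 °C

First-law balance (no shaft work): M c_p dT/dt = ṁ c_p (T_in − T) + 16.8.
At steady state dT/dt = 0 ⇒ T_ss = T_in + Q̇/(ṁ c_p) = 26.8 + 16.8/(4.60·4.19) = 27.672 °C.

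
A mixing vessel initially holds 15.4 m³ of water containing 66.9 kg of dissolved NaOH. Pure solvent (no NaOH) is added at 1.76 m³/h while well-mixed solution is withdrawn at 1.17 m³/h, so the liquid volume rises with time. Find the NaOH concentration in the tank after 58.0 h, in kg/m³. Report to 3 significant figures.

0.132 kg/m³

Total volume: dV/dt = Q_in − Q_out = 0.59000 m³/h, so V(t) = 15.4 + 0.59000 t and V(58.0) = 49.620 m³.
Species balance (pure solvent in): dm/dt = −Q_out · m/V(t).
dm/m = −Q_out dt/(V₀ + 0.59000 t); integrating gives ln(m/m₀) = −(Q_out/(Q_in−Q_out)) ln(V/V₀).
m = m₀ (V₀/V)^(Q_out/(Q_in−Q_out)) = 66.9 × (15.4/49.620)^(1.9831) = 6.5730 kg.
C = m/V = 6.5730/49.620 = 0.13247 kg/m³.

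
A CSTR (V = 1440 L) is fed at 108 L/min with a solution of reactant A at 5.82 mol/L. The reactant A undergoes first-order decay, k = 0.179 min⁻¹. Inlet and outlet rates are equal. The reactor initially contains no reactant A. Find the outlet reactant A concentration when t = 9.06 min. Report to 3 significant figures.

Species balance: V dC/dt = Q C_in − Q C − k V C.
dC/dt = (Q/V) C_in − (Q/V + k) C; effective rate a = Q/V + k = 0.075000 + 0.179 = 0.25400 min⁻¹.
C_ss = Q C_in/(Q + kV) = 1.7185 mol/L; C(t) = C_ss + (C₀ − C_ss) e^(−a t).
C(9.06) = 1.7185 + (-1.7185)·e^(−0.25400·9.06) = 1.7185 + (-1.7185)·0.10013 = 1.5464 mol/L.

1.55 mol/L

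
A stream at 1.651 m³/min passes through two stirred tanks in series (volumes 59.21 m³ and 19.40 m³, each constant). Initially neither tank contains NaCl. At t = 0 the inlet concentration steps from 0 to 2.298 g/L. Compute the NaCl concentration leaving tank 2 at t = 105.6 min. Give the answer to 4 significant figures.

2.118 g/L

Time constants: τᵢ = Vᵢ/Q for each well-mixed tank.
τ₁ = 59.21/1.651 = 35.8631 min; τ₂ = 19.40/1.651 = 11.7505 min.
Tank 1: C₁ = C_in(1 − e^(−t/τ₁)). Tank 2 (τ₁ ≠ τ₂): C₂ = C_in[1 − (τ₁ e^(−t/τ₁) − τ₂ e^(−t/τ₂))/(τ₁ − τ₂)].
At t = 105.6: e^(−t/τ₁) = 0.0526268, e^(−t/τ₂) = 0.000125039.
C₂ = 2.298·[1 − (35.8631·0.0526268 − 11.7505·0.000125039)/(24.1127)] = 2.298·0.921788 = 2.11827 g/L.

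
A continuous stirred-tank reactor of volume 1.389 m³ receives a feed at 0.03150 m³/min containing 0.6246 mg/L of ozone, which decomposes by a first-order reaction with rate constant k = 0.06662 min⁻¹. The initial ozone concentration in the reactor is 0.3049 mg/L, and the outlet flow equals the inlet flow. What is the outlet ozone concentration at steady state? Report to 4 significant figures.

V dC/dt = Q(C_in − C) − k V C.
At steady state: 0 = Q C_in − (Q + kV) C_ss, so C_ss = Q C_in/(Q + kV).
C_ss = 0.03150·0.6246/(0.03150 + 0.06662·1.389) = 0.0196749/0.124035 = 0.158624 mg/L.

0.1586 mg/L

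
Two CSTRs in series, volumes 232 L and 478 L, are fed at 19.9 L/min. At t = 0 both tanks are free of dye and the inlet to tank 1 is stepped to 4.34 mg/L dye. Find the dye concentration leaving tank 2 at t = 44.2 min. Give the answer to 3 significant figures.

Time constants: τᵢ = Vᵢ/Q for each well-mixed tank.
τ₁ = 232/19.9 = 11.658 min; τ₂ = 478/19.9 = 24.020 min.
Tank 1: C₁ = C_in(1 − e^(−t/τ₁)). Tank 2 (τ₁ ≠ τ₂): C₂ = C_in[1 − (τ₁ e^(−t/τ₁) − τ₂ e^(−t/τ₂))/(τ₁ − τ₂)].
At t = 44.2: e^(−t/τ₁) = 0.022566, e^(−t/τ₂) = 0.15880.
C₂ = 4.34·[1 − (11.658·0.022566 − 24.020·0.15880)/(-12.362)] = 4.34·0.71272 = 3.0932 mg/L.

3.09 mg/L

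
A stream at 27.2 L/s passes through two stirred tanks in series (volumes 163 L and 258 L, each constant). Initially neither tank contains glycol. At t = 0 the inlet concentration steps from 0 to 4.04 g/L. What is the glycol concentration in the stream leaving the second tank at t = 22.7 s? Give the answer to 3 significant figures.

3.19 g/L

Each tank obeys Vᵢ dCᵢ/dt = Q(Cᵢ₋₁ − Cᵢ), so τᵢ = Vᵢ/Q.
τ₁ = 163/27.2 = 5.9926 s; τ₂ = 258/27.2 = 9.4853 s.
Solving the cascade with C₁(0)=C₂(0)=0 gives C₂(t) = C_in[1 − (τ₁ e^(−t/τ₁) − τ₂ e^(−t/τ₂))/(τ₁ − τ₂)].
At t = 22.7: e^(−t/τ₁) = 0.022641, e^(−t/τ₂) = 0.091339.
C₂ = 4.04·[1 − (5.9926·0.022641 − 9.4853·0.091339)/(-3.4926)] = 4.04·0.79079 = 3.1948 g/L.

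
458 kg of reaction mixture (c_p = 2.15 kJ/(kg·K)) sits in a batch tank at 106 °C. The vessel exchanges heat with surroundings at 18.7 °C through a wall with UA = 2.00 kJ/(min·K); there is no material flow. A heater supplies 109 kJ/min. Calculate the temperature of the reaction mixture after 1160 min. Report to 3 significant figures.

Lumped-capacitance energy balance: M c_p dT/dt = UA(T_amb − T) + Q̇.
dT/dt = (T_ss − T)/τ with T_ss = T_amb + Q̇/UA = 18.7 + 109/2.00 = 73.200 °C, τ = M c_p/UA = 458·2.15/2.00 = 492.35 min.
This is linear first-order; T(t) = T_ss + (T₀ − T_ss) e^(−t/τ).
T(1160) = 73.200 + (32.800)·0.094794 = 76.309 °C.

76.3 °C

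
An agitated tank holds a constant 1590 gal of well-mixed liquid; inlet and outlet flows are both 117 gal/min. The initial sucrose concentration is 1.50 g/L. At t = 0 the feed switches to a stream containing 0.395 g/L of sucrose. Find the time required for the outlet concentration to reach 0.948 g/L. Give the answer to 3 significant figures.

9.41 min

Species balance: V dC/dt = Q(C_in − C) ⇒ τ = V/Q = 13.590 min.
C(t) = C_in + (C₀ − C_in) e^(−t/τ). Set C = 0.948 and solve for t:
e^(−t/τ) = (C − C_in)/(C₀ − C_in) = (0.948 − 0.395)/(1.50 − 0.395) = 0.50045
t = −τ ln(…) = 13.590 × 0.69224 = 9.4074 min.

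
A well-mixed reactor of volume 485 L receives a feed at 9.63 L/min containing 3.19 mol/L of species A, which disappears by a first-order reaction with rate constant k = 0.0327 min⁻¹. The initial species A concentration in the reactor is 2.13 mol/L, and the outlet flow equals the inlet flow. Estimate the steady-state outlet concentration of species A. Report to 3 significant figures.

V dC/dt = Q(C_in − C) − k V C.
Steady state (dC/dt = 0): C_ss = Q C_in/(Q + kV) = C_in/(1 + kV/Q).
C_ss = 9.63·3.19/(9.63 + 0.0327·485) = 30.720/25.489 = 1.2052 mol/L.

1.21 mol/L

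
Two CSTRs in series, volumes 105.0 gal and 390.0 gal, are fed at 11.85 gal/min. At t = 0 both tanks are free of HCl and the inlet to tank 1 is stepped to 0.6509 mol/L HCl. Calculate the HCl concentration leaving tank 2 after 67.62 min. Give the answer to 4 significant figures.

0.5369 mol/L

Time constants: τᵢ = Vᵢ/Q for each well-mixed tank.
τ₁ = 105.0/11.85 = 8.86076 min; τ₂ = 390.0/11.85 = 32.9114 min.
Tank 1: C₁ = C_in(1 − e^(−t/τ₁)). Tank 2 (τ₁ ≠ τ₂): C₂ = C_in[1 − (τ₁ e^(−t/τ₁) − τ₂ e^(−t/τ₂))/(τ₁ − τ₂)].
At t = 67.62: e^(−t/τ₁) = 0.000484981, e^(−t/τ₂) = 0.128143.
C₂ = 0.6509·[1 − (8.86076·0.000484981 − 32.9114·0.128143)/(-24.0506)] = 0.6509·0.824825 = 0.536879 mol/L.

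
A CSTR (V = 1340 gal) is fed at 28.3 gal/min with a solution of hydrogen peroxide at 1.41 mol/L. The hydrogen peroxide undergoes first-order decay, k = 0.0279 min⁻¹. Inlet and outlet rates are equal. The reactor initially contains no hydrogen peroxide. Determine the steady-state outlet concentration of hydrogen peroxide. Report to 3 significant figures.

V dC/dt = Q(C_in − C) − k V C.
Steady state (dC/dt = 0): C_ss = Q C_in/(Q + kV) = C_in/(1 + kV/Q).
C_ss = 28.3·1.41/(28.3 + 0.0279·1340) = 39.903/65.686 = 0.60748 mol/L.

0.607 mol/L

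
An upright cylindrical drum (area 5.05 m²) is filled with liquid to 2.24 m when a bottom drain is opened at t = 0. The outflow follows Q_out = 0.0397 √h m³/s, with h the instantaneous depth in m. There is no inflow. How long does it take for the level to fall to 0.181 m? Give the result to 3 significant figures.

273 s

Volume balance on the tank: A dh/dt = −0.0397 √h.
This is separable: 2 d(√h)/dt = −0.0397/A, so √h = √h₀ − (0.0397/(2A)) t.
t = 2A(√h₀ − √h)/0.0397 = 2·5.05·(√2.24 − √0.181)/0.0397
  = 10.100 × (1.4967 − 0.42544) / 0.0397 = 272.53 s.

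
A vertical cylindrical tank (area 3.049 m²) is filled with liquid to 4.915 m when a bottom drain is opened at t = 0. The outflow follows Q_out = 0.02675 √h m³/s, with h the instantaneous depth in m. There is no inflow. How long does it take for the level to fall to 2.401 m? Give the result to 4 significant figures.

A dh/dt = −Q_out = −0.02675 √h.
Separate and integrate: 2(√h − √h₀) = −(0.02675/A) t.
t = 2A(√h₀ − √h)/0.02675 = 2·3.049·(√4.915 − √2.401)/0.02675
  = 6.09800 × (2.21698 − 1.54952) / 0.02675 = 152.157 s.

152.2 s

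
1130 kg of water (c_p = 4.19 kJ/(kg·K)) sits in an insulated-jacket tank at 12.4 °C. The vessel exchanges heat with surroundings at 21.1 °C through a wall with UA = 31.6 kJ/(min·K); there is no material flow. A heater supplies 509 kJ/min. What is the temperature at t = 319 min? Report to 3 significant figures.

34.3 °C

First-law balance (no shaft work): M c_p dT/dt = −UA(T − T_amb) + Q̇.
dT/dt = (T_ss − T)/τ with T_ss = T_amb + Q̇/UA = 21.1 + 509/31.6 = 37.208 °C, τ = M c_p/UA = 1130·4.19/31.6 = 149.83 min.
This is linear first-order; T(t) = T_ss + (T₀ − T_ss) e^(−t/τ).
T(319) = 37.208 + (-24.808)·0.11895 = 34.257 °C.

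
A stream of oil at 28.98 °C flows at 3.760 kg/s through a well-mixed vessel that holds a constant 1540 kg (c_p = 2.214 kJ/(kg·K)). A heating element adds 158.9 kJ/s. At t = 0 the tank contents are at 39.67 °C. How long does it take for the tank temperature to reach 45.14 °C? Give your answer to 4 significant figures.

431.6 s

Heat balance on the well-mixed liquid: M c_p dT/dt = ṁ c_p (T_in − T) + 158.9.
τ = M/ṁ = 409.574 s; T_ss = T_in + Q̇/(ṁ c_p) = 48.0679 °C.
T(t) = T_ss + (T₀ − T_ss) e^(−t/τ). Set T = 45.14:
e^(−t/τ) = (45.14 − 48.0679)/(39.67 − 48.0679) = 0.348648
t = −409.574 · ln(0.348648) = 431.566 s.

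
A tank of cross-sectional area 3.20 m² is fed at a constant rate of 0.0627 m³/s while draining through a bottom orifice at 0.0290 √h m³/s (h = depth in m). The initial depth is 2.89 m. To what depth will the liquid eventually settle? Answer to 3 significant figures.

4.67 m

Accumulation of liquid (constant cross-section A): A dh/dt = Q_in − 0.0290 √h. At steady state dh/dt = 0:
Q_in = 0.0290 √h_ss ⇒ √h_ss = 0.0627/0.0290 = 2.1621.
h_ss = 2.1621² = 4.6745 m. (Since h₀ = 2.89 m < h_ss, the level will rise toward this value.)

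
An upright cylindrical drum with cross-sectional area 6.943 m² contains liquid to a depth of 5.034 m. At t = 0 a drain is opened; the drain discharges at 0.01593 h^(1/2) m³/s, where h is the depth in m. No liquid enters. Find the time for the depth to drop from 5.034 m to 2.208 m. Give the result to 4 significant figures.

660.5 s

A dh/dt = −Q_out = −0.01593 √h.
This is separable: 2 d(√h)/dt = −0.01593/A, so √h = √h₀ − (0.01593/(2A)) t.
t = 2A(√h₀ − √h)/0.01593 = 2·6.943·(√5.034 − √2.208)/0.01593
  = 13.8860 × (2.24366 − 1.48593) / 0.01593 = 660.499 s.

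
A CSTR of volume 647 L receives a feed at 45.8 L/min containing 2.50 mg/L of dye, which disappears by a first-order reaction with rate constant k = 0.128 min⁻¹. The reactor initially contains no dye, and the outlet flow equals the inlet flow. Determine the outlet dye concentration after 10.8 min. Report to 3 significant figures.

0.786 mg/L

Species balance: V dC/dt = Q C_in − Q C − k V C.
This is linear with rate a = Q/V + k = 0.19879 min⁻¹.
C_ss = Q C_in/(Q + kV) = 0.89025 mg/L; C(t) = C_ss + (C₀ − C_ss) e^(−a t).
C(10.8) = 0.89025 + (-0.89025)·e^(−0.19879·10.8) = 0.89025 + (-0.89025)·0.11684 = 0.78623 mg/L.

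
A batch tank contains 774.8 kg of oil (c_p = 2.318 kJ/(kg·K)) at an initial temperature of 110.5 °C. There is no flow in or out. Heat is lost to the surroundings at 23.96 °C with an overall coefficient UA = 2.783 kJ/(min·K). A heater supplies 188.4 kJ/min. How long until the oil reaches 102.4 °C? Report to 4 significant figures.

Unsteady energy balance on the tank contents: M c_p dT/dt = −UA(T − T_amb) + Q̇.
τ = M c_p/UA = 645.342 min; T_ss = T_amb + Q̇/UA = 23.96 + 188.4/2.783 = 91.6567 °C.
T(t) = T_ss + (T₀ − T_ss)e^(−t/τ); set T = 102.4:
t = −τ ln[(T − T_ss)/(T₀ − T_ss)] = −645.342 · ln(0.570138) = 362.602 min.

362.6 min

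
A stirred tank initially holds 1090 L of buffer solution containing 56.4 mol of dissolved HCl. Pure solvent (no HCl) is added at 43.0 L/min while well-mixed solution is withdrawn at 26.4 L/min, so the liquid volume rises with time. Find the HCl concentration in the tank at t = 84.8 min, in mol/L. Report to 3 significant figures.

0.00604 mol/L

Total volume: dV/dt = Q_in − Q_out = 16.600 L/min, so V(t) = 1090 + 16.600 t and V(84.8) = 2497.7 L.
Species balance (pure solvent in): dm/dt = −Q_out · m/V(t).
dm/m = −Q_out dt/(V₀ + 16.600 t); integrating gives ln(m/m₀) = −(Q_out/(Q_in−Q_out)) ln(V/V₀).
m = m₀ (V₀/V)^(Q_out/(Q_in−Q_out)) = 56.4 × (1090/2497.7)^(1.5904) = 15.086 mol.
C = m/V = 15.086/2497.7 = 0.0060400 mol/L.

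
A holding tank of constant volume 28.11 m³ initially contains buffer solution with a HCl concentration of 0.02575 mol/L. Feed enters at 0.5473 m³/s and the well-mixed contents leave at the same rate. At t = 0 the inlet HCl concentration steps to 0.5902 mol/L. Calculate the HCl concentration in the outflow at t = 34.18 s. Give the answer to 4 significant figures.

Species balance on the tank: V dC/dt = Q(C_in − C).
Time constant τ = V/Q = 28.11/0.5473 = 51.3612 s.
Integrating: C(t) = C_in + (C₀ − C_in) e^(−t/τ).
C(34.18) = 0.5902 + (0.02575 − 0.5902)·e^(−34.18/51.3612) = 0.5902 + (-0.564450)·0.514025 = 0.300058 mol/L.

0.3001 mol/L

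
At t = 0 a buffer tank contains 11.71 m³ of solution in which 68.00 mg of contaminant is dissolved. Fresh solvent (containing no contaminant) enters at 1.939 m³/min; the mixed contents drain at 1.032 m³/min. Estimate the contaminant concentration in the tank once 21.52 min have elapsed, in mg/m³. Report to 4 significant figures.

Total volume: dV/dt = Q_in − Q_out = 0.907000 m³/min, so V(t) = 11.71 + 0.907000 t and V(21.52) = 31.2286 m³.
Species balance (pure solvent in): dm/dt = −Q_out · m/V(t).
Separate: dm/m = −Q_out dt/V(t) ⇒ ln(m/m₀) = −(Q_out/(Q_in−Q_out)) ln(V/V₀).
m = m₀ (V₀/V)^(Q_out/(Q_in−Q_out)) = 68.00 × (11.71/31.2286)^(1.13782) = 22.2743 mg.
C = m/V = 22.2743/31.2286 = 0.713264 mg/m³.

0.7133 mg/m³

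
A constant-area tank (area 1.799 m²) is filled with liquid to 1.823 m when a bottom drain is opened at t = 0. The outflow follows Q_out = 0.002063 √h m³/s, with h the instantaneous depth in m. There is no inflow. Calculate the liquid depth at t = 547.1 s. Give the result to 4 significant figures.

A dh/dt = −Q_out = −0.002063 √h.
∫ h^(−1/2) dh = −(0.002063/A) ∫ dt, giving 2√h = 2√h₀ − (0.002063/A) t.
√h = √1.823 − 0.002063·547.1/(2·1.799) = 1.35019 − 0.313693 = 1.03649.
h = 1.03649² = 1.07432 m.

1.074 m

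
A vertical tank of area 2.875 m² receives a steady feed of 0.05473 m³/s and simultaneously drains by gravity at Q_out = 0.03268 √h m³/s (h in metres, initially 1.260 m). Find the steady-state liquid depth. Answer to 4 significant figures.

2.805 m

Level balance: A dh/dt = 0.05473 − 0.03268 √h. Setting dh/dt = 0:
Q_in = 0.03268 √h_ss ⇒ √h_ss = 0.05473/0.03268 = 1.67472.
h_ss = 1.67472² = 2.80470 m. (Since h₀ = 1.260 m < h_ss, the level will rise toward this value.)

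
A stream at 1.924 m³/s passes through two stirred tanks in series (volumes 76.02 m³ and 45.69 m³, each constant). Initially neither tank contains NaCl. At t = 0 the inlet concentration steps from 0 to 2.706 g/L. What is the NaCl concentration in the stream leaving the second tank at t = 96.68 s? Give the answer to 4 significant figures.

Each tank obeys Vᵢ dCᵢ/dt = Q(Cᵢ₋₁ − Cᵢ), so τᵢ = Vᵢ/Q.
τ₁ = 76.02/1.924 = 39.5114 s; τ₂ = 45.69/1.924 = 23.7474 s.
Tank 1: C₁ = C_in(1 − e^(−t/τ₁)). Tank 2 (τ₁ ≠ τ₂): C₂ = C_in[1 − (τ₁ e^(−t/τ₁) − τ₂ e^(−t/τ₂))/(τ₁ − τ₂)].
At t = 96.68: e^(−t/τ₁) = 0.0865627, e^(−t/τ₂) = 0.0170572.
C₂ = 2.706·[1 − (39.5114·0.0865627 − 23.7474·0.0170572)/(15.7640)] = 2.706·0.808732 = 2.18843 g/L.

2.188 g/L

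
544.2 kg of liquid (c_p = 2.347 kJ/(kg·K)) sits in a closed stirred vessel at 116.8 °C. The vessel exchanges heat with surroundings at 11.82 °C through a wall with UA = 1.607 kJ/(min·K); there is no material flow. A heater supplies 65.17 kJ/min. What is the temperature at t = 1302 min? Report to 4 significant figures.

64.89 °C

M c_p dT/dt = −UA(T − T_amb) + Q̇.
dT/dt = (T_ss − T)/τ with T_ss = T_amb + Q̇/UA = 11.82 + 65.17/1.607 = 52.3738 °C, τ = M c_p/UA = 544.2·2.347/1.607 = 794.796 min.
Solution: T(t) = T_ss + (T₀ − T_ss) e^(−t/τ).
T(1302) = 52.3738 + (64.4262)·0.194338 = 64.8943 °C.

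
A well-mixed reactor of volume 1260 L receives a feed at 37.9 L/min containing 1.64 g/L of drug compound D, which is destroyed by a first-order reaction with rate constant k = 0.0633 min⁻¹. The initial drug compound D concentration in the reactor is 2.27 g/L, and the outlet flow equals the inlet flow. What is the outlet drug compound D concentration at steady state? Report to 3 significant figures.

Accumulation = in − out − consumed: V dC/dt = Q C_in − Q C − k V C.
Steady state (dC/dt = 0): C_ss = Q C_in/(Q + kV) = C_in/(1 + kV/Q).
C_ss = 37.9·1.64/(37.9 + 0.0633·1260) = 62.156/117.66 = 0.52828 g/L.

0.528 g/L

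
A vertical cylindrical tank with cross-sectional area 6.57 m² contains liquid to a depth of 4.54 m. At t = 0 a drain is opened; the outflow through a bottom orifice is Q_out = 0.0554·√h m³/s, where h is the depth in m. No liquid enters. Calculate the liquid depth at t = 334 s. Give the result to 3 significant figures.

With no inflow, A dh/dt = −0.0554 √h.
∫ h^(−1/2) dh = −(0.0554/A) ∫ dt, giving 2√h = 2√h₀ − (0.0554/A) t.
√h = √4.54 − 0.0554·334/(2·6.57) = 2.1307 − 1.4082 = 0.72254.
h = 0.72254² = 0.52206 m.

0.522 m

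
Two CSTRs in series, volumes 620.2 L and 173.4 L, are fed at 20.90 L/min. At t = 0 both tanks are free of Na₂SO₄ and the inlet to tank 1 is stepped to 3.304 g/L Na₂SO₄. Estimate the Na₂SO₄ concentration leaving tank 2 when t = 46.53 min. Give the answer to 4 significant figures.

2.353 g/L

Each tank obeys Vᵢ dCᵢ/dt = Q(Cᵢ₋₁ − Cᵢ), so τᵢ = Vᵢ/Q.
τ₁ = 620.2/20.90 = 29.6746 min; τ₂ = 173.4/20.90 = 8.29665 min.
Tank 1: C₁ = C_in(1 − e^(−t/τ₁)). Tank 2 (τ₁ ≠ τ₂): C₂ = C_in[1 − (τ₁ e^(−t/τ₁) − τ₂ e^(−t/τ₂))/(τ₁ − τ₂)].
At t = 46.53: e^(−t/τ₁) = 0.208461, e^(−t/τ₂) = 0.00366735.
C₂ = 3.304·[1 − (29.6746·0.208461 − 8.29665·0.00366735)/(21.3780)] = 3.304·0.712061 = 2.35265 g/L.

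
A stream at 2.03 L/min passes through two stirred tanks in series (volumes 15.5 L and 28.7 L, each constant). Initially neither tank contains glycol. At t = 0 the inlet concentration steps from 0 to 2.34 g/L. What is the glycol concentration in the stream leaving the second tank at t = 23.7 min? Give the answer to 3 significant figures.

Time constants: τᵢ = Vᵢ/Q for each well-mixed tank.
τ₁ = 15.5/2.03 = 7.6355 min; τ₂ = 28.7/2.03 = 14.138 min.
Solving the cascade with C₁(0)=C₂(0)=0 gives C₂(t) = C_in[1 − (τ₁ e^(−t/τ₁) − τ₂ e^(−t/τ₂))/(τ₁ − τ₂)].
At t = 23.7: e^(−t/τ₁) = 0.044872, e^(−t/τ₂) = 0.18706.
C₂ = 2.34·[1 − (7.6355·0.044872 − 14.138·0.18706)/(-6.5025)] = 2.34·0.64598 = 1.5116 g/L.

1.51 g/L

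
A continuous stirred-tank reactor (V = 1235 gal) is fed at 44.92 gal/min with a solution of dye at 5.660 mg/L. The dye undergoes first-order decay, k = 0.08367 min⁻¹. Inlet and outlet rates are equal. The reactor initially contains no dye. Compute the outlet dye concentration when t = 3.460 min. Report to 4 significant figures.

V dC/dt = Q(C_in − C) − k V C.
dC/dt = (Q/V) C_in − (Q/V + k) C; effective rate a = Q/V + k = 0.0363725 + 0.08367 = 0.120042 min⁻¹.
C_ss = Q C_in/(Q + kV) = 1.71496 mg/L; C(t) = C_ss + (C₀ − C_ss) e^(−a t).
C(3.460) = 1.71496 + (-1.71496)·e^(−0.120042·3.460) = 1.71496 + (-1.71496)·0.660111 = 0.582896 mg/L.

0.5829 mg/L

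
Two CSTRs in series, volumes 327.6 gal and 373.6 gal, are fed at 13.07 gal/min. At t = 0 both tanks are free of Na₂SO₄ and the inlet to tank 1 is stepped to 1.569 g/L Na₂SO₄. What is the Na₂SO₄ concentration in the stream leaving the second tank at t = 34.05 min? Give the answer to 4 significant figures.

Species balance on tank i: dCᵢ/dt = (Cᵢ₋₁ − Cᵢ)/τᵢ with τᵢ = Vᵢ/Q.
τ₁ = 327.6/13.07 = 25.0650 min; τ₂ = 373.6/13.07 = 28.5845 min.
Tank 1: C₁ = C_in(1 − e^(−t/τ₁)). Tank 2 (τ₁ ≠ τ₂): C₂ = C_in[1 − (τ₁ e^(−t/τ₁) − τ₂ e^(−t/τ₂))/(τ₁ − τ₂)].
At t = 34.05: e^(−t/τ₁) = 0.257055, e^(−t/τ₂) = 0.303855.
C₂ = 1.569·[1 − (25.0650·0.257055 − 28.5845·0.303855)/(-3.51951)] = 1.569·0.362842 = 0.569299 g/L.

0.5693 g/L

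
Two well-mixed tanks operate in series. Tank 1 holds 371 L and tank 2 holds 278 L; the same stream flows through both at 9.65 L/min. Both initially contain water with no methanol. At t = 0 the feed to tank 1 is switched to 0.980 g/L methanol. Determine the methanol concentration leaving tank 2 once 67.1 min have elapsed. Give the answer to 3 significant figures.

Time constants: τᵢ = Vᵢ/Q for each well-mixed tank.
τ₁ = 371/9.65 = 38.446 min; τ₂ = 278/9.65 = 28.808 min.
Solving the cascade with C₁(0)=C₂(0)=0 gives C₂(t) = C_in[1 − (τ₁ e^(−t/τ₁) − τ₂ e^(−t/τ₂))/(τ₁ − τ₂)].
At t = 67.1: e^(−t/τ₁) = 0.17459, e^(−t/τ₂) = 0.097375.
C₂ = 0.980·[1 − (38.446·0.17459 − 28.808·0.097375)/(9.6373)] = 0.980·0.59460 = 0.58271 g/L.

0.583 g/L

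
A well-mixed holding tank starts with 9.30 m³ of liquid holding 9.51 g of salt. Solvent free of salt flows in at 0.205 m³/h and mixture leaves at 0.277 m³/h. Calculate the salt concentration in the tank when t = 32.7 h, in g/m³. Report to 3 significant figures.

0.445 g/m³

Total volume: dV/dt = Q_in − Q_out = -0.072000 m³/h, so V(t) = 9.30 − 0.072000 t and V(32.7) = 6.9456 m³.
Solute balance: dm/dt = 0 − Q_out C = −Q_out m/V(t).
Separate: dm/m = −Q_out dt/V(t) ⇒ ln(m/m₀) = −(Q_out/(Q_in−Q_out)) ln(V/V₀).
m = m₀ (V₀/V)^(Q_out/(Q_in−Q_out)) = 9.51 × (9.30/6.9456)^(-3.8472) = 3.0935 g.
C = m/V = 3.0935/6.9456 = 0.44540 g/m³.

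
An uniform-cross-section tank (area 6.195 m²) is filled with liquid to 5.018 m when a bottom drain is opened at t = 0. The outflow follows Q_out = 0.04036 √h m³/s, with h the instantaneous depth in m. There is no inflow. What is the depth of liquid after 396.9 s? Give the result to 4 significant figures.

0.8972 m

Unsteady balance on liquid volume: A dh/dt = −0.04036 √h.
∫ h^(−1/2) dh = −(0.04036/A) ∫ dt, giving 2√h = 2√h₀ − (0.04036/A) t.
√h = √5.018 − 0.04036·396.9/(2·6.195) = 2.24009 − 1.29289 = 0.947201.
h = 0.947201² = 0.897190 m.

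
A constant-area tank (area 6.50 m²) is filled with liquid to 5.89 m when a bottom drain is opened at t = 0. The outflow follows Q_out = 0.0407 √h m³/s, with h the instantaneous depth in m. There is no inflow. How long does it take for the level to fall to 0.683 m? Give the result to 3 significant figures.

A dh/dt = −Q_out = −0.0407 √h.
∫ h^(−1/2) dh = −(0.0407/A) ∫ dt, giving 2√h = 2√h₀ − (0.0407/A) t.
t = 2A(√h₀ − √h)/0.0407 = 2·6.50·(√5.89 − √0.683)/0.0407
  = 13.000 × (2.4269 − 0.82644) / 0.0407 = 511.21 s.

511 s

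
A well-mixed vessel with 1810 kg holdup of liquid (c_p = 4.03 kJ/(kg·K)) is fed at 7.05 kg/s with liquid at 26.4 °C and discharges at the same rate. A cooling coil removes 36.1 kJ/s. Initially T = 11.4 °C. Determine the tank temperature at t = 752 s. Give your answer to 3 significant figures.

24.4 °C

First-law balance (no shaft work): M c_p dT/dt = ṁ c_p (T_in − T) − 36.1.
τ = M/ṁ = 256.74 s; T_ss = T_in − Q̇/(ṁ c_p) = 26.4 − 36.1/(7.05·4.03) = 25.129 °C.
Integrating: T(t) = T_ss + (T₀ − T_ss) e^(−t/τ).
T(752) = 25.129 + (-13.729)·e^(−752/256.74) = 25.129 + (-13.729)·0.053447 = 24.396 °C.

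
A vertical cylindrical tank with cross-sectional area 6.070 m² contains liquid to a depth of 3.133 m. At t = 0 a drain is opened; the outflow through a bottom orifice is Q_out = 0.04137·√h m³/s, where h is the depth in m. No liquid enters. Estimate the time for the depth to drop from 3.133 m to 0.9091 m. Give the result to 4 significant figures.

With no inflow, A dh/dt = −0.04137 √h.
This is separable: 2 d(√h)/dt = −0.04137/A, so √h = √h₀ − (0.04137/(2A)) t.
t = 2A(√h₀ − √h)/0.04137 = 2·6.070·(√3.133 − √0.9091)/0.04137
  = 12.1400 × (1.77003 − 0.953467) / 0.04137 = 239.619 s.

239.6 s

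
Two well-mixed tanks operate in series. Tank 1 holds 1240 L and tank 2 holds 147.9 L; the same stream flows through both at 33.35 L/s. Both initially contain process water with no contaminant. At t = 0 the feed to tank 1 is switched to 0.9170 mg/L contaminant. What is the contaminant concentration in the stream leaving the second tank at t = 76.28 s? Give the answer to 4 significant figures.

0.7832 mg/L

Each tank obeys Vᵢ dCᵢ/dt = Q(Cᵢ₋₁ − Cᵢ), so τᵢ = Vᵢ/Q.
τ₁ = 1240/33.35 = 37.1814 s; τ₂ = 147.9/33.35 = 4.43478 s.
Solving the cascade with C₁(0)=C₂(0)=0 gives C₂(t) = C_in[1 − (τ₁ e^(−t/τ₁) − τ₂ e^(−t/τ₂))/(τ₁ − τ₂)].
At t = 76.28: e^(−t/τ₁) = 0.128534, e^(−t/τ₂) = 3.38817e-08.
C₂ = 0.9170·[1 − (37.1814·0.128534 − 4.43478·3.38817e-08)/(32.7466)] = 0.9170·0.854059 = 0.783172 mg/L.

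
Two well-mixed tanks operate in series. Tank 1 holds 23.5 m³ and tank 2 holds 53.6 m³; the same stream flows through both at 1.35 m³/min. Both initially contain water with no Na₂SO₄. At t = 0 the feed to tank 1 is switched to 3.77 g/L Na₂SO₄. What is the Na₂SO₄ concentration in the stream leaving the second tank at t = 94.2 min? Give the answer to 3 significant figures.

Each tank obeys Vᵢ dCᵢ/dt = Q(Cᵢ₋₁ − Cᵢ), so τᵢ = Vᵢ/Q.
τ₁ = 23.5/1.35 = 17.407 min; τ₂ = 53.6/1.35 = 39.704 min.
Solving the cascade with C₁(0)=C₂(0)=0 gives C₂(t) = C_in[1 − (τ₁ e^(−t/τ₁) − τ₂ e^(−t/τ₂))/(τ₁ − τ₂)].
At t = 94.2: e^(−t/τ₁) = 0.0044650, e^(−t/τ₂) = 0.093240.
C₂ = 3.77·[1 − (17.407·0.0044650 − 39.704·0.093240)/(-22.296)] = 3.77·0.83745 = 3.1572 g/L.

3.16 g/L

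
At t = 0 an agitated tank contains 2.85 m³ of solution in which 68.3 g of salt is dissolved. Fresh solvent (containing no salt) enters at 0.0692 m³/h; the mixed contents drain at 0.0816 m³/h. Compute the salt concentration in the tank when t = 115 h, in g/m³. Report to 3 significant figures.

0.499 g/m³

Total volume: dV/dt = Q_in − Q_out = -0.012400 m³/h, so V(t) = 2.85 − 0.012400 t and V(115) = 1.4240 m³.
Species balance (pure solvent in): dm/dt = −Q_out · m/V(t).
dm/m = −Q_out dt/(V₀ − 0.012400 t); integrating gives ln(m/m₀) = −(Q_out/(Q_in−Q_out)) ln(V/V₀).
m = m₀ (V₀/V)^(Q_out/(Q_in−Q_out)) = 68.3 × (2.85/1.4240)^(-6.5806) = 0.71030 g.
C = m/V = 0.71030/1.4240 = 0.49881 g/m³.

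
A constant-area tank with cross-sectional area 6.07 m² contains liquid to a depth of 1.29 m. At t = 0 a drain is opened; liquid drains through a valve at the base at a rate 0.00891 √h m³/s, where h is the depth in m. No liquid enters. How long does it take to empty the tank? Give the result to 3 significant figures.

1550 s

A dh/dt = −Q_out = −0.00891 √h.
Separate and integrate: 2(√h − √h₀) = −(0.00891/A) t.
Set h = 0: 2√h₀ = (0.00891/A) t_empty ⇒ t_empty = 2A√h₀/0.00891.
t_empty = 2·6.07·√1.29/0.00891 = 12.140·1.1358/0.00891 = 1547.5 s.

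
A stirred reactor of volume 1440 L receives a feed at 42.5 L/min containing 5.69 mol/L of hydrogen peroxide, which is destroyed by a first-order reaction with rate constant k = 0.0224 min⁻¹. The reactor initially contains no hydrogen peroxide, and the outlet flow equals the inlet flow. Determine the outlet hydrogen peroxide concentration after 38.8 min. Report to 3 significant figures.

2.80 mol/L

Accumulation = in − out − consumed: V dC/dt = Q C_in − Q C − k V C.
This is linear with rate a = Q/V + k = 0.051914 min⁻¹.
C_ss = Q C_in/(Q + kV) = 3.2349 mol/L; C(t) = C_ss + (C₀ − C_ss) e^(−a t).
C(38.8) = 3.2349 + (-3.2349)·e^(−0.051914·38.8) = 3.2349 + (-3.2349)·0.13342 = 2.8033 mol/L.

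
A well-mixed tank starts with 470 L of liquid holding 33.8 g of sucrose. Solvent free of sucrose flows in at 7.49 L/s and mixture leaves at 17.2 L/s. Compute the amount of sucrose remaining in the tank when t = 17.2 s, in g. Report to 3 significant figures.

15.5 g

Total volume: dV/dt = Q_in − Q_out = -9.7100 L/s, so V(t) = 470 − 9.7100 t and V(17.2) = 302.99 L.
Species balance (pure solvent in): dm/dt = −Q_out · m/V(t).
Separate: dm/m = −Q_out dt/V(t) ⇒ ln(m/m₀) = −(Q_out/(Q_in−Q_out)) ln(V/V₀).
m = m₀ (V₀/V)^(Q_out/(Q_in−Q_out)) = 33.8 × (470/302.99)^(-1.7714) = 15.530 g.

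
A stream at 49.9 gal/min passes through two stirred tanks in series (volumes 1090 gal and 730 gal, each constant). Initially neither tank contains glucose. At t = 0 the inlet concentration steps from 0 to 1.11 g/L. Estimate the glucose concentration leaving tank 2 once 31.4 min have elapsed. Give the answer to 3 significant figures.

0.575 g/L

Species balance on tank i: dCᵢ/dt = (Cᵢ₋₁ − Cᵢ)/τᵢ with τᵢ = Vᵢ/Q.
τ₁ = 1090/49.9 = 21.844 min; τ₂ = 730/49.9 = 14.629 min.
Solving the cascade with C₁(0)=C₂(0)=0 gives C₂(t) = C_in[1 − (τ₁ e^(−t/τ₁) − τ₂ e^(−t/τ₂))/(τ₁ − τ₂)].
At t = 31.4: e^(−t/τ₁) = 0.23752, e^(−t/τ₂) = 0.11691.
C₂ = 1.11·[1 − (21.844·0.23752 − 14.629·0.11691)/(7.2144)] = 1.11·0.51789 = 0.57486 g/L.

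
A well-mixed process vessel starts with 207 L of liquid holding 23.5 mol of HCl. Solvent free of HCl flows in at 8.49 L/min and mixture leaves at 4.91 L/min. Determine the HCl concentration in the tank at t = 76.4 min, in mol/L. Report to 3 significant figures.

Total volume: dV/dt = Q_in − Q_out = 3.5800 L/min, so V(t) = 207 + 3.5800 t and V(76.4) = 480.51 L.
No HCl enters, so dm/dt = −Q_out · (m/V).
dm/m = −Q_out dt/(V₀ + 3.5800 t); integrating gives ln(m/m₀) = −(Q_out/(Q_in−Q_out)) ln(V/V₀).
m = m₀ (V₀/V)^(Q_out/(Q_in−Q_out)) = 23.5 × (207/480.51)^(1.3715) = 7.4039 mol.
C = m/V = 7.4039/480.51 = 0.015408 mol/L.

0.0154 mol/L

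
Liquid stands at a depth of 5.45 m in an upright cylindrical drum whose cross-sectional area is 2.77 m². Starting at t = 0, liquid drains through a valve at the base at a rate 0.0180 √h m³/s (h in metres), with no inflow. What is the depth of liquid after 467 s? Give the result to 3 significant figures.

0.668 m

A dh/dt = −Q_out = −0.0180 √h.
This is separable: 2 d(√h)/dt = −0.0180/A, so √h = √h₀ − (0.0180/(2A)) t.
√h = √5.45 − 0.0180·467/(2·2.77) = 2.3345 − 1.5173 = 0.81719.
h = 0.81719² = 0.66781 m.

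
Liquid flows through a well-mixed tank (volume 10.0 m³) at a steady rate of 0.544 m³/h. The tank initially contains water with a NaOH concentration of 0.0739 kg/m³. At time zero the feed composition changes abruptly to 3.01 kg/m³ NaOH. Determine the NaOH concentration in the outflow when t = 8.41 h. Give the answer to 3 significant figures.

Species balance on the tank: V dC/dt = Q(C_in − C).
Rewrite as dC/dt + C/τ = C_in/τ, τ = V/Q = 18.382 h.
Solution: C(t) = C_in + (C₀ − C_in) e^(−t/τ).
C(8.41) = 3.01 + (0.0739 − 3.01)·e^(−8.41/18.382) = 3.01 + (-2.9361)·0.63286 = 1.1519 kg/m³.

1.15 kg/m³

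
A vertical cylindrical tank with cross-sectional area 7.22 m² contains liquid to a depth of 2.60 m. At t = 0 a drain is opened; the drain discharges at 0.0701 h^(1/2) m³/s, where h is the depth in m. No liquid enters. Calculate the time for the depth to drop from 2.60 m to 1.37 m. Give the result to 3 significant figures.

91.0 s

A dh/dt = −Q_out = −0.0701 √h.
Separate and integrate: 2(√h − √h₀) = −(0.0701/A) t.
t = 2A(√h₀ − √h)/0.0701 = 2·7.22·(√2.60 − √1.37)/0.0701
  = 14.440 × (1.6125 − 1.1705) / 0.0701 = 91.044 s.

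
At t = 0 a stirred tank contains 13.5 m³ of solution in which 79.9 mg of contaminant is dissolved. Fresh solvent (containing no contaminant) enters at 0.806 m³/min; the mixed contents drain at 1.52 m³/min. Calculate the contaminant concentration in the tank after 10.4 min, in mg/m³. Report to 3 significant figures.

2.40 mg/m³

Total volume: dV/dt = Q_in − Q_out = -0.71400 m³/min, so V(t) = 13.5 − 0.71400 t and V(10.4) = 6.0744 m³.
Solute balance: dm/dt = 0 − Q_out C = −Q_out m/V(t).
dm/m = −Q_out dt/(V₀ − 0.71400 t); integrating gives ln(m/m₀) = −(Q_out/(Q_in−Q_out)) ln(V/V₀).
m = m₀ (V₀/V)^(Q_out/(Q_in−Q_out)) = 79.9 × (13.5/6.0744)^(-2.1289) = 14.595 mg.
C = m/V = 14.595/6.0744 = 2.4027 mg/m³.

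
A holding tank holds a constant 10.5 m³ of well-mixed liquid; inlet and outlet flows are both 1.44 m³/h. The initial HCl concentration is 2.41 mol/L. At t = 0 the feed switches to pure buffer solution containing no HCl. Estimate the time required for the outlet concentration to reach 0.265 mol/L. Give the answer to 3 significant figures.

Unsteady species balance (constant V, well mixed): V dC/dt = Q(C_in − C), so τ = V/Q = 7.2917 h.
C(t) = C_in + (C₀ − C_in) e^(−t/τ). Set C = 0.265 and solve for t:
e^(−t/τ) = (C − C_in)/(C₀ − C_in) = (0.265 − 0)/(2.41 − 0) = 0.10996
t = −τ ln(…) = 7.2917 × 2.2077 = 16.097 h.

16.1 h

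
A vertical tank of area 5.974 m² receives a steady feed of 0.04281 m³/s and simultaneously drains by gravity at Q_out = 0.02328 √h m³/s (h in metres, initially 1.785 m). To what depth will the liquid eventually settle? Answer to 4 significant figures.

3.382 m

Mass balance (ρ constant): A dh/dt = Q_in − 0.02328 √h. At steady state dh/dt = 0:
Q_in = 0.02328 √h_ss ⇒ √h_ss = 0.04281/0.02328 = 1.83892.
h_ss = 1.83892² = 3.38162 m. (Since h₀ = 1.785 m < h_ss, the level will rise toward this value.)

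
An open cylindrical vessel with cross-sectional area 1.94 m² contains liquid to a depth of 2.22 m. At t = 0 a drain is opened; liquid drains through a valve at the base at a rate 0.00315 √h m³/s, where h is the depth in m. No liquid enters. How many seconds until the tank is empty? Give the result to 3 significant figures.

1840 s

A dh/dt = −Q_out = −0.00315 √h.
This is separable: 2 d(√h)/dt = −0.00315/A, so √h = √h₀ − (0.00315/(2A)) t.
Tank is empty when √h = 0: t_empty = 2A√h₀/0.00315.
t_empty = 2·1.94·√2.22/0.00315 = 3.8800·1.4900/0.00315 = 1835.3 s.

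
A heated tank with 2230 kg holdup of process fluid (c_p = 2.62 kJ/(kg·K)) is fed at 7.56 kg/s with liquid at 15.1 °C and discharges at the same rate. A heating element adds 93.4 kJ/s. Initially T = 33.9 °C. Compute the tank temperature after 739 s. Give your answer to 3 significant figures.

21.0 °C

First-law balance (no shaft work): M c_p dT/dt = ṁ c_p (T_in − T) + 93.4.
τ = M/ṁ = 294.97 s; T_ss = T_in + Q̇/(ṁ c_p) = 15.1 + 93.4/(7.56·2.62) = 19.815 °C.
This is linear first-order; T(t) = T_ss + (T₀ − T_ss) e^(−t/τ).
T(739) = 19.815 + (14.085)·e^(−739/294.97) = 19.815 + (14.085)·0.081650 = 20.965 °C.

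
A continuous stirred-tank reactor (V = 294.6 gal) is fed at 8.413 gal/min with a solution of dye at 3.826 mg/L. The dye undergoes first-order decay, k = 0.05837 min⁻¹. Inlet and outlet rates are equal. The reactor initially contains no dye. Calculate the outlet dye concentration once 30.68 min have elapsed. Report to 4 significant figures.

Accumulation = in − out − consumed: V dC/dt = Q C_in − Q C − k V C.
dC/dt = (Q/V) C_in − (Q/V + k) C; effective rate a = Q/V + k = 0.0285574 + 0.05837 = 0.0869274 min⁻¹.
C_ss = Q C_in/(Q + kV) = 1.25692 mg/L; C(t) = C_ss + (C₀ − C_ss) e^(−a t).
C(30.68) = 1.25692 + (-1.25692)·e^(−0.0869274·30.68) = 1.25692 + (-1.25692)·0.0694650 = 1.16961 mg/L.

1.170 mg/L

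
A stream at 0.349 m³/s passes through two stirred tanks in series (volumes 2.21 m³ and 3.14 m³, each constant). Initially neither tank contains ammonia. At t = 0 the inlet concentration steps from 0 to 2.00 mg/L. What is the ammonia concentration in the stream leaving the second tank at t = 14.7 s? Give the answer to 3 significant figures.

Each tank obeys Vᵢ dCᵢ/dt = Q(Cᵢ₋₁ − Cᵢ), so τᵢ = Vᵢ/Q.
τ₁ = 2.21/0.349 = 6.3324 s; τ₂ = 3.14/0.349 = 8.9971 s.
Solving the cascade with C₁(0)=C₂(0)=0 gives C₂(t) = C_in[1 − (τ₁ e^(−t/τ₁) − τ₂ e^(−t/τ₂))/(τ₁ − τ₂)].
At t = 14.7: e^(−t/τ₁) = 0.098136, e^(−t/τ₂) = 0.19518.
C₂ = 2.00·[1 − (6.3324·0.098136 − 8.9971·0.19518)/(-2.6648)] = 2.00·0.57422 = 1.1484 mg/L.

1.15 mg/L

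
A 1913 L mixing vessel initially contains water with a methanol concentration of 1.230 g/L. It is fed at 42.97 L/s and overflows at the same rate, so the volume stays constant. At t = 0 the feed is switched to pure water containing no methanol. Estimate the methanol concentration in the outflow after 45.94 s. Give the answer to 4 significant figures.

Species balance on the tank: V dC/dt = Q(C_in − C).
Rewrite as dC/dt + C/τ = C_in/τ, τ = V/Q = 44.5194 s.
Integrating: C(t) = C_in + (C₀ − C_in) e^(−t/τ).
C(45.94) = 0 + (1.230 − 0)·e^(−45.94/44.5194) = 0 + (1.23000)·0.356326 = 0.438281 g/L.

0.4383 g/L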